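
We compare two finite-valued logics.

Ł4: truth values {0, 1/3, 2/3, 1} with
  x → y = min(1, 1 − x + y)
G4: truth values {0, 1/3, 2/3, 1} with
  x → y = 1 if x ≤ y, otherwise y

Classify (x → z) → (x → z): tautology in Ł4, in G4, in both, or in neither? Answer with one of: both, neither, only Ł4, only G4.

both

In Ł4: every assignment gives 1 — tautology.
In G4: every assignment gives 1 — tautology.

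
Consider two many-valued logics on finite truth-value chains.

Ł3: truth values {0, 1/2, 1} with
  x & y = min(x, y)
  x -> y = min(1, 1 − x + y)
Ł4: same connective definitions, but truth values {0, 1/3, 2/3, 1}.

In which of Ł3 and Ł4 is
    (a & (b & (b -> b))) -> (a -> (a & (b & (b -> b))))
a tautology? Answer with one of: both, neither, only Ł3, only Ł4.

both

In Ł3: every assignment gives 1 — tautology.
In Ł4: every assignment gives 1 — tautology.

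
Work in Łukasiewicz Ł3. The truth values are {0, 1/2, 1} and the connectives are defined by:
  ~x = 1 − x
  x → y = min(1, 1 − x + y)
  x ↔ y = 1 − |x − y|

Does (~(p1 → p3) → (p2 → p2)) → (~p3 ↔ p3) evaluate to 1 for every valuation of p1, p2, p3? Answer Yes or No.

Counterexample: take p1 = 0, p2 = 0, p3 = 0.
p1 → p3 = 0 → 0 = 1
~(p1 → p3) = ~1 = 0
p2 → p2 = 0 → 0 = 1
~(p1 → p3) → (p2 → p2) = 0 → 1 = 1
~p3 = ~0 = 1
~p3 ↔ p3 = 1 ↔ 0 = 0
(~(p1 → p3) → (p2 → p2)) → (~p3 ↔ p3) = 1 → 0 = 0
This gives 0 ≠ 1.

No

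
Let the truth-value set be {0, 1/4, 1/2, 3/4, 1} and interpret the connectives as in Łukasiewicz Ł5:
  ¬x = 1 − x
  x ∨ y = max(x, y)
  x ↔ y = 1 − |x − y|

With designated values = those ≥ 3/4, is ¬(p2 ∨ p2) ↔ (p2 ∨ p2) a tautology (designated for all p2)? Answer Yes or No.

Counterexample: take p2 = 0.
p2 ∨ p2 = 0 ∨ 0 = 0
¬(p2 ∨ p2) = ¬0 = 1
p2 ∨ p2 = 0 ∨ 0 = 0
¬(p2 ∨ p2) ↔ (p2 ∨ p2) = 1 ↔ 0 = 0
This gives 0, which is below 3/4.

No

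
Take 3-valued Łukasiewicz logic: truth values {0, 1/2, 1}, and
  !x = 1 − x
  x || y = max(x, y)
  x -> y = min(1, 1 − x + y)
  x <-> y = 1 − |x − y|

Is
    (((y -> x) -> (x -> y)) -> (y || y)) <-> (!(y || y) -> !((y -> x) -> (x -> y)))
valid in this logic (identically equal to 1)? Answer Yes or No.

Yes

x = 0, y = 0 ↦ 1
x = 0, y = 1/2 ↦ 1
x = 0, y = 1 ↦ 1
x = 1/2, y = 0 ↦ 1
x = 1/2, y = 1/2 ↦ 1
x = 1/2, y = 1 ↦ 1
x = 1, y = 0 ↦ 1
x = 1, y = 1/2 ↦ 1
x = 1, y = 1 ↦ 1
Every assignment gives a value ≥ 1.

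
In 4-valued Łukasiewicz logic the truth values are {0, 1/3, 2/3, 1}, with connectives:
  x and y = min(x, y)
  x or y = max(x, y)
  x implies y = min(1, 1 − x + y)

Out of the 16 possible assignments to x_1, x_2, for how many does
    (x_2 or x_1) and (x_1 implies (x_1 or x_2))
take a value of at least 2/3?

x_1 = 0, x_2 = 0 ↦ 0  <
x_1 = 0, x_2 = 1/3 ↦ 1/3  <
x_1 = 0, x_2 = 2/3 ↦ 2/3  ≥
x_1 = 0, x_2 = 1 ↦ 1  ≥
x_1 = 1/3, x_2 = 0 ↦ 1/3  <
x_1 = 1/3, x_2 = 1/3 ↦ 1/3  <
x_1 = 1/3, x_2 = 2/3 ↦ 2/3  ≥
x_1 = 1/3, x_2 = 1 ↦ 1  ≥
x_1 = 2/3, x_2 = 0 ↦ 2/3  ≥
x_1 = 2/3, x_2 = 1/3 ↦ 2/3  ≥
x_1 = 2/3, x_2 = 2/3 ↦ 2/3  ≥
x_1 = 2/3, x_2 = 1 ↦ 1  ≥
x_1 = 1, x_2 = 0 ↦ 1  ≥
x_1 = 1, x_2 = 1/3 ↦ 1  ≥
x_1 = 1, x_2 = 2/3 ↦ 1  ≥
x_1 = 1, x_2 = 1 ↦ 1  ≥
So 12 of the 16 assignments meet the threshold.

12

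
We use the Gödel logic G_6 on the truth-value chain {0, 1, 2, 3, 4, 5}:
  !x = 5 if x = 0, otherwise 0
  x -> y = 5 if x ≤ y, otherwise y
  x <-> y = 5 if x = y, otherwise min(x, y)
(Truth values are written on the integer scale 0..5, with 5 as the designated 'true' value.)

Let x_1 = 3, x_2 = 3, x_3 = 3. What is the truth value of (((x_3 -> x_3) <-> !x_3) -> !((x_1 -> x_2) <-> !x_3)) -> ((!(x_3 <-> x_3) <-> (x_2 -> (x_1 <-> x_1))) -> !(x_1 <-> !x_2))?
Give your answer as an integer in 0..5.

x_3 -> x_3 = 3 -> 3 = 5
!x_3 = !3 = 0
(x_3 -> x_3) <-> !x_3 = 5 <-> 0 = 0
x_1 -> x_2 = 3 -> 3 = 5
!x_3 = !3 = 0
(x_1 -> x_2) <-> !x_3 = 5 <-> 0 = 0
!((x_1 -> x_2) <-> !x_3) = !0 = 5
((x_3 -> x_3) <-> !x_3) -> !((x_1 -> x_2) <-> !x_3) = 0 -> 5 = 5
x_3 <-> x_3 = 3 <-> 3 = 5
!(x_3 <-> x_3) = !5 = 0
x_1 <-> x_1 = 3 <-> 3 = 5
x_2 -> (x_1 <-> x_1) = 3 -> 5 = 5
!(x_3 <-> x_3) <-> (x_2 -> (x_1 <-> x_1)) = 0 <-> 5 = 0
!x_2 = !3 = 0
x_1 <-> !x_2 = 3 <-> 0 = 0
!(x_1 <-> !x_2) = !0 = 5
(!(x_3 <-> x_3) <-> (x_2 -> (x_1 <-> x_1))) -> !(x_1 <-> !x_2) = 0 -> 5 = 5
(((x_3 -> x_3) <-> !x_3) -> !((x_1 -> x_2) <-> !x_3)) -> ((!(x_3 <-> x_3) <-> (x_2 -> (x_1 <-> x_1))) -> !(x_1 <-> !x_2)) = 5 -> 5 = 5

5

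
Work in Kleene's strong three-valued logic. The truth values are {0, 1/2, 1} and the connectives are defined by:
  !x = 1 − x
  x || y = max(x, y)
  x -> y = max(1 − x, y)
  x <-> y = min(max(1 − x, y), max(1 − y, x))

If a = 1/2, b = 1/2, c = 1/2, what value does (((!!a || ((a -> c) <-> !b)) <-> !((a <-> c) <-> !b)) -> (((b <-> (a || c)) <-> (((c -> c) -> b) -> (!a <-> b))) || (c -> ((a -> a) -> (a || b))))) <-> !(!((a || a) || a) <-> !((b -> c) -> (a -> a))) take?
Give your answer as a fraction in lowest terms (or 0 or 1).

1/2

!a = !1/2 = 1/2
!!a = !1/2 = 1/2
a -> c = 1/2 -> 1/2 = 1/2
!b = !1/2 = 1/2
(a -> c) <-> !b = 1/2 <-> 1/2 = 1/2
!!a || ((a -> c) <-> !b) = 1/2 || 1/2 = 1/2
a <-> c = 1/2 <-> 1/2 = 1/2
!b = !1/2 = 1/2
(a <-> c) <-> !b = 1/2 <-> 1/2 = 1/2
!((a <-> c) <-> !b) = !1/2 = 1/2
(!!a || ((a -> c) <-> !b)) <-> !((a <-> c) <-> !b) = 1/2 <-> 1/2 = 1/2
a || c = 1/2 || 1/2 = 1/2
b <-> (a || c) = 1/2 <-> 1/2 = 1/2
c -> c = 1/2 -> 1/2 = 1/2
(c -> c) -> b = 1/2 -> 1/2 = 1/2
!a = !1/2 = 1/2
!a <-> b = 1/2 <-> 1/2 = 1/2
((c -> c) -> b) -> (!a <-> b) = 1/2 -> 1/2 = 1/2
(b <-> (a || c)) <-> (((c -> c) -> b) -> (!a <-> b)) = 1/2 <-> 1/2 = 1/2
a -> a = 1/2 -> 1/2 = 1/2
a || b = 1/2 || 1/2 = 1/2
(a -> a) -> (a || b) = 1/2 -> 1/2 = 1/2
c -> ((a -> a) -> (a || b)) = 1/2 -> 1/2 = 1/2
((b <-> (a || c)) <-> (((c -> c) -> b) -> (!a <-> b))) || (c -> ((a -> a) -> (a || b))) = 1/2 || 1/2 = 1/2
((!!a || ((a -> c) <-> !b)) <-> !((a <-> c) <-> !b)) -> (((b <-> (a || c)) <-> (((c -> c) -> b) -> (!a <-> b))) || (c -> ((a -> a) -> (a || b)))) = 1/2 -> 1/2 = 1/2
a || a = 1/2 || 1/2 = 1/2
(a || a) || a = 1/2 || 1/2 = 1/2
!((a || a) || a) = !1/2 = 1/2
b -> c = 1/2 -> 1/2 = 1/2
a -> a = 1/2 -> 1/2 = 1/2
(b -> c) -> (a -> a) = 1/2 -> 1/2 = 1/2
!((b -> c) -> (a -> a)) = !1/2 = 1/2
!((a || a) || a) <-> !((b -> c) -> (a -> a)) = 1/2 <-> 1/2 = 1/2
!(!((a || a) || a) <-> !((b -> c) -> (a -> a))) = !1/2 = 1/2
(((!!a || ((a -> c) <-> !b)) <-> !((a <-> c) <-> !b)) -> (((b <-> (a || c)) <-> (((c -> c) -> b) -> (!a <-> b))) || (c -> ((a -> a) -> (a || b))))) <-> !(!((a || a) || a) <-> !((b -> c) -> (a -> a))) = 1/2 <-> 1/2 = 1/2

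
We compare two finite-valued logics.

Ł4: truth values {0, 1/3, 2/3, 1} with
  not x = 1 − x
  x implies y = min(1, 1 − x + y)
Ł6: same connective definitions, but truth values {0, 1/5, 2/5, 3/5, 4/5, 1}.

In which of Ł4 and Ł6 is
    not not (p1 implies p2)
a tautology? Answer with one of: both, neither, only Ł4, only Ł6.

In Ł4: at p1 = 1/3, p2 = 0 the value is 2/3 — not a tautology.
In Ł6: at p1 = 1/5, p2 = 0 the value is 4/5 — not a tautology.

neither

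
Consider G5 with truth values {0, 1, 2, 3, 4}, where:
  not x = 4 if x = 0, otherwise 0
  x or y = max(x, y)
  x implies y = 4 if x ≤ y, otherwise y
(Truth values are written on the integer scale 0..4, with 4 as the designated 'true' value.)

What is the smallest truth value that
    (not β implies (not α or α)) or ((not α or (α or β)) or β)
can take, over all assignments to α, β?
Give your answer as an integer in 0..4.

Take α = 1, β = 0:
not β = not 0 = 4
not α = not 1 = 0
not α or α = 0 or 1 = 1
not β implies (not α or α) = 4 implies 1 = 1
not α = not 1 = 0
α or β = 1 or 0 = 1
not α or (α or β) = 0 or 1 = 1
(not α or (α or β)) or β = 1 or 0 = 1
(not β implies (not α or α)) or ((not α or (α or β)) or β) = 1 or 1 = 1
No assignment yields a value below 1, so this is the minimum.

1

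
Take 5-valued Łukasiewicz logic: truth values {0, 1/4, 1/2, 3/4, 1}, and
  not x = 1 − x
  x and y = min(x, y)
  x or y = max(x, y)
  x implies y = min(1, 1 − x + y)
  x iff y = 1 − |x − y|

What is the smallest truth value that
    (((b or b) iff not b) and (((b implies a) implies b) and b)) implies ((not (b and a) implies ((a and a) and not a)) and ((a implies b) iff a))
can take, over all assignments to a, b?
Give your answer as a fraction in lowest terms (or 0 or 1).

1/2

Take a = 0, b = 1/2:
b or b = 1/2 or 1/2 = 1/2
not b = not 1/2 = 1/2
(b or b) iff not b = 1/2 iff 1/2 = 1
b implies a = 1/2 implies 0 = 1/2
(b implies a) implies b = 1/2 implies 1/2 = 1
((b implies a) implies b) and b = 1 and 1/2 = 1/2
((b or b) iff not b) and (((b implies a) implies b) and b) = 1 and 1/2 = 1/2
b and a = 1/2 and 0 = 0
not (b and a) = not 0 = 1
a and a = 0 and 0 = 0
not a = not 0 = 1
(a and a) and not a = 0 and 1 = 0
not (b and a) implies ((a and a) and not a) = 1 implies 0 = 0
a implies b = 0 implies 1/2 = 1
(a implies b) iff a = 1 iff 0 = 0
(not (b and a) implies ((a and a) and not a)) and ((a implies b) iff a) = 0 and 0 = 0
(((b or b) iff not b) and (((b implies a) implies b) and b)) implies ((not (b and a) implies ((a and a) and not a)) and ((a implies b) iff a)) = 1/2 implies 0 = 1/2
No assignment yields a value below 1/2, so this is the minimum.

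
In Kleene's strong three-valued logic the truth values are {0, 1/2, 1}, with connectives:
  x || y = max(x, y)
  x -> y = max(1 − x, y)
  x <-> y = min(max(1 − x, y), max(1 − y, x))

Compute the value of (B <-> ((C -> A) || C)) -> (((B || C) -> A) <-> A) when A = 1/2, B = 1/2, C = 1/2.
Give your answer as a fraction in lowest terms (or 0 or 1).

C -> A = 1/2 -> 1/2 = 1/2
(C -> A) || C = 1/2 || 1/2 = 1/2
B <-> ((C -> A) || C) = 1/2 <-> 1/2 = 1/2
B || C = 1/2 || 1/2 = 1/2
(B || C) -> A = 1/2 -> 1/2 = 1/2
((B || C) -> A) <-> A = 1/2 <-> 1/2 = 1/2
(B <-> ((C -> A) || C)) -> (((B || C) -> A) <-> A) = 1/2 -> 1/2 = 1/2

1/2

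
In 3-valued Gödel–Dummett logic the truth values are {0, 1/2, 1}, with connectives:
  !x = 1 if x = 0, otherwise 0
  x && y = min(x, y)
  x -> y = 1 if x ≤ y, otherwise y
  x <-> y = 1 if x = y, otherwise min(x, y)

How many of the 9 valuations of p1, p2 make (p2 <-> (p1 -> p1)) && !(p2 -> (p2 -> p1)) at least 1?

1

p1 = 0, p2 = 0 ↦ 0  <
p1 = 0, p2 = 1/2 ↦ 1/2  <
p1 = 0, p2 = 1 ↦ 1  ≥
p1 = 1/2, p2 = 0 ↦ 0  <
p1 = 1/2, p2 = 1/2 ↦ 0  <
p1 = 1/2, p2 = 1 ↦ 0  <
p1 = 1, p2 = 0 ↦ 0  <
p1 = 1, p2 = 1/2 ↦ 0  <
p1 = 1, p2 = 1 ↦ 0  <
So 1 of the 9 assignments meets the threshold.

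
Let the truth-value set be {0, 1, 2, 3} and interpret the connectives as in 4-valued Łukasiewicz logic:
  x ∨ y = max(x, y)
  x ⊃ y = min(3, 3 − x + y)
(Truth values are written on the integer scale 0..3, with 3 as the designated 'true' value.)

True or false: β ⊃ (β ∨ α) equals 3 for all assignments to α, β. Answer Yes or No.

Yes

α = 0, β = 0 ↦ 3
α = 0, β = 1 ↦ 3
α = 0, β = 2 ↦ 3
α = 0, β = 3 ↦ 3
α = 1, β = 0 ↦ 3
α = 1, β = 1 ↦ 3
α = 1, β = 2 ↦ 3
α = 1, β = 3 ↦ 3
α = 2, β = 0 ↦ 3
α = 2, β = 1 ↦ 3
α = 2, β = 2 ↦ 3
α = 2, β = 3 ↦ 3
α = 3, β = 0 ↦ 3
α = 3, β = 1 ↦ 3
α = 3, β = 2 ↦ 3
α = 3, β = 3 ↦ 3
Every assignment gives a value ≥ 3.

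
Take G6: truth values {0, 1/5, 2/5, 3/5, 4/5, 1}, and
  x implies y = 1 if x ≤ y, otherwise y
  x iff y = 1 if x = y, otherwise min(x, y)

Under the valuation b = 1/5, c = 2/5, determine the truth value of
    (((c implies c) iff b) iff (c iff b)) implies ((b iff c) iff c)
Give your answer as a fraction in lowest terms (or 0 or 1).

c implies c = 2/5 implies 2/5 = 1
(c implies c) iff b = 1 iff 1/5 = 1/5
c iff b = 2/5 iff 1/5 = 1/5
((c implies c) iff b) iff (c iff b) = 1/5 iff 1/5 = 1
b iff c = 1/5 iff 2/5 = 1/5
(b iff c) iff c = 1/5 iff 2/5 = 1/5
(((c implies c) iff b) iff (c iff b)) implies ((b iff c) iff c) = 1 implies 1/5 = 1/5

1/5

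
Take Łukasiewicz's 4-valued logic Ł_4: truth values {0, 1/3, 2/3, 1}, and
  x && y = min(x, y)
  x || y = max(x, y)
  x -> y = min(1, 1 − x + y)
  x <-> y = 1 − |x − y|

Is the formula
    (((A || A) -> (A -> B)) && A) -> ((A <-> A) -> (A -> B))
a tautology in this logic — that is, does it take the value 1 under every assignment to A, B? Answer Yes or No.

Counterexample: take A = 2/3, B = 0.
A || A = 2/3 || 2/3 = 2/3
A -> B = 2/3 -> 0 = 1/3
(A || A) -> (A -> B) = 2/3 -> 1/3 = 2/3
((A || A) -> (A -> B)) && A = 2/3 && 2/3 = 2/3
A <-> A = 2/3 <-> 2/3 = 1
A -> B = 2/3 -> 0 = 1/3
(A <-> A) -> (A -> B) = 1 -> 1/3 = 1/3
(((A || A) -> (A -> B)) && A) -> ((A <-> A) -> (A -> B)) = 2/3 -> 1/3 = 2/3
This gives 2/3 ≠ 1.

No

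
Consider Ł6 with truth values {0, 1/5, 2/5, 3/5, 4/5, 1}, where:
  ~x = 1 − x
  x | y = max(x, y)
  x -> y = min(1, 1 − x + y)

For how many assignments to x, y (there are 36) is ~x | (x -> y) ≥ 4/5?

26

value 1: 21 assignments (counts)
value 4/5: 5 assignments (counts)
value 3/5: 4 assignments
value 2/5: 3 assignments
value 1/5: 2 assignments
value 0: 1 assignment
So 26 of the 36 assignments meet the threshold.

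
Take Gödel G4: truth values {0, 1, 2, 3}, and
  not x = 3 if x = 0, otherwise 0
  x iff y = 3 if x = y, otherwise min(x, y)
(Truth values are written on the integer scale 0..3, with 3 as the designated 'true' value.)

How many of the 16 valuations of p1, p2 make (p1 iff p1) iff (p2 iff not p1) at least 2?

5

p1 = 0, p2 = 0 ↦ 0  <
p1 = 0, p2 = 1 ↦ 1  <
p1 = 0, p2 = 2 ↦ 2  ≥
p1 = 0, p2 = 3 ↦ 3  ≥
p1 = 1, p2 = 0 ↦ 3  ≥
p1 = 1, p2 = 1 ↦ 0  <
p1 = 1, p2 = 2 ↦ 0  <
p1 = 1, p2 = 3 ↦ 0  <
p1 = 2, p2 = 0 ↦ 3  ≥
p1 = 2, p2 = 1 ↦ 0  <
p1 = 2, p2 = 2 ↦ 0  <
p1 = 2, p2 = 3 ↦ 0  <
p1 = 3, p2 = 0 ↦ 3  ≥
p1 = 3, p2 = 1 ↦ 0  <
p1 = 3, p2 = 2 ↦ 0  <
p1 = 3, p2 = 3 ↦ 0  <
So 5 of the 16 assignments meet the threshold.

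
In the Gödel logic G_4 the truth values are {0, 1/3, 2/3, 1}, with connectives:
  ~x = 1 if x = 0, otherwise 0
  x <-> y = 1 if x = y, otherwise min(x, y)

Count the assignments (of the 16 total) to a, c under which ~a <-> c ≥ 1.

a = 0, c = 0 ↦ 0  <
a = 0, c = 1/3 ↦ 1/3  <
a = 0, c = 2/3 ↦ 2/3  <
a = 0, c = 1 ↦ 1  ≥
a = 1/3, c = 0 ↦ 1  ≥
a = 1/3, c = 1/3 ↦ 0  <
a = 1/3, c = 2/3 ↦ 0  <
a = 1/3, c = 1 ↦ 0  <
a = 2/3, c = 0 ↦ 1  ≥
a = 2/3, c = 1/3 ↦ 0  <
a = 2/3, c = 2/3 ↦ 0  <
a = 2/3, c = 1 ↦ 0  <
a = 1, c = 0 ↦ 1  ≥
a = 1, c = 1/3 ↦ 0  <
a = 1, c = 2/3 ↦ 0  <
a = 1, c = 1 ↦ 0  <
So 4 of the 16 assignments meet the threshold.

4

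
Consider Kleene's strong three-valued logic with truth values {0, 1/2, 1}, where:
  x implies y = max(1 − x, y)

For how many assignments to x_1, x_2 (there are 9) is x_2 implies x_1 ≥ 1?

5

x_1 = 0, x_2 = 0 ↦ 1  ≥
x_1 = 0, x_2 = 1/2 ↦ 1/2  <
x_1 = 0, x_2 = 1 ↦ 0  <
x_1 = 1/2, x_2 = 0 ↦ 1  ≥
x_1 = 1/2, x_2 = 1/2 ↦ 1/2  <
x_1 = 1/2, x_2 = 1 ↦ 1/2  <
x_1 = 1, x_2 = 0 ↦ 1  ≥
x_1 = 1, x_2 = 1/2 ↦ 1  ≥
x_1 = 1, x_2 = 1 ↦ 1  ≥
So 5 of the 9 assignments meet the threshold.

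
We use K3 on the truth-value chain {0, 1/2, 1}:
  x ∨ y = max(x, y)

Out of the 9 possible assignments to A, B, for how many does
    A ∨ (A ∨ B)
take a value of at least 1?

5

A = 0, B = 0 ↦ 0  <
A = 0, B = 1/2 ↦ 1/2  <
A = 0, B = 1 ↦ 1  ≥
A = 1/2, B = 0 ↦ 1/2  <
A = 1/2, B = 1/2 ↦ 1/2  <
A = 1/2, B = 1 ↦ 1  ≥
A = 1, B = 0 ↦ 1  ≥
A = 1, B = 1/2 ↦ 1  ≥
A = 1, B = 1 ↦ 1  ≥
So 5 of the 9 assignments meet the threshold.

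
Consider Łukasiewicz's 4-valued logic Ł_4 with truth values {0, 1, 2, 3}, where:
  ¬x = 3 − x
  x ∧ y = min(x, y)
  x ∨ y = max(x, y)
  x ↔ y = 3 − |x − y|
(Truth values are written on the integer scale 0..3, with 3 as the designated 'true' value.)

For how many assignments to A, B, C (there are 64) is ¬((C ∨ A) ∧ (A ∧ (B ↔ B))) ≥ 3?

16

value 3: 16 assignments (counts)
value 2: 16 assignments
value 1: 16 assignments
value 0: 16 assignments
So 16 of the 64 assignments meet the threshold.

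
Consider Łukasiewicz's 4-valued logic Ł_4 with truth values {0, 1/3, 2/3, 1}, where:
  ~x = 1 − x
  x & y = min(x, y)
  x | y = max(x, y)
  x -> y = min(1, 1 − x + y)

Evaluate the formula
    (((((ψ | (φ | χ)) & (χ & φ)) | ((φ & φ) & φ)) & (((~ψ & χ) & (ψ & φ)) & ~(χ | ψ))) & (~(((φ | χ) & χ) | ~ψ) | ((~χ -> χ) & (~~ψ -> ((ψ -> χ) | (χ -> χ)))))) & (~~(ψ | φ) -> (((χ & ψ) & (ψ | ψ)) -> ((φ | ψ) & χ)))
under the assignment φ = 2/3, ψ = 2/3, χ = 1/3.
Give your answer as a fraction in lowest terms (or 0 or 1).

1/3

φ | χ = 2/3 | 1/3 = 2/3
ψ | (φ | χ) = 2/3 | 2/3 = 2/3
χ & φ = 1/3 & 2/3 = 1/3
(ψ | (φ | χ)) & (χ & φ) = 2/3 & 1/3 = 1/3
φ & φ = 2/3 & 2/3 = 2/3
(φ & φ) & φ = 2/3 & 2/3 = 2/3
((ψ | (φ | χ)) & (χ & φ)) | ((φ & φ) & φ) = 1/3 | 2/3 = 2/3
~ψ = ~2/3 = 1/3
~ψ & χ = 1/3 & 1/3 = 1/3
ψ & φ = 2/3 & 2/3 = 2/3
(~ψ & χ) & (ψ & φ) = 1/3 & 2/3 = 1/3
χ | ψ = 1/3 | 2/3 = 2/3
~(χ | ψ) = ~2/3 = 1/3
((~ψ & χ) & (ψ & φ)) & ~(χ | ψ) = 1/3 & 1/3 = 1/3
(((ψ | (φ | χ)) & (χ & φ)) | ((φ & φ) & φ)) & (((~ψ & χ) & (ψ & φ)) & ~(χ | ψ)) = 2/3 & 1/3 = 1/3
φ | χ = 2/3 | 1/3 = 2/3
(φ | χ) & χ = 2/3 & 1/3 = 1/3
~ψ = ~2/3 = 1/3
((φ | χ) & χ) | ~ψ = 1/3 | 1/3 = 1/3
~(((φ | χ) & χ) | ~ψ) = ~1/3 = 2/3
~χ = ~1/3 = 2/3
~χ -> χ = 2/3 -> 1/3 = 2/3
~ψ = ~2/3 = 1/3
~~ψ = ~1/3 = 2/3
ψ -> χ = 2/3 -> 1/3 = 2/3
χ -> χ = 1/3 -> 1/3 = 1
(ψ -> χ) | (χ -> χ) = 2/3 | 1 = 1
~~ψ -> ((ψ -> χ) | (χ -> χ)) = 2/3 -> 1 = 1
(~χ -> χ) & (~~ψ -> ((ψ -> χ) | (χ -> χ))) = 2/3 & 1 = 2/3
~(((φ | χ) & χ) | ~ψ) | ((~χ -> χ) & (~~ψ -> ((ψ -> χ) | (χ -> χ)))) = 2/3 | 2/3 = 2/3
((((ψ | (φ | χ)) & (χ & φ)) | ((φ & φ) & φ)) & (((~ψ & χ) & (ψ & φ)) & ~(χ | ψ))) & (~(((φ | χ) & χ) | ~ψ) | ((~χ -> χ) & (~~ψ -> ((ψ -> χ) | (χ -> χ))))) = 1/3 & 2/3 = 1/3
ψ | φ = 2/3 | 2/3 = 2/3
~(ψ | φ) = ~2/3 = 1/3
~~(ψ | φ) = ~1/3 = 2/3
χ & ψ = 1/3 & 2/3 = 1/3
ψ | ψ = 2/3 | 2/3 = 2/3
(χ & ψ) & (ψ | ψ) = 1/3 & 2/3 = 1/3
φ | ψ = 2/3 | 2/3 = 2/3
(φ | ψ) & χ = 2/3 & 1/3 = 1/3
((χ & ψ) & (ψ | ψ)) -> ((φ | ψ) & χ) = 1/3 -> 1/3 = 1
~~(ψ | φ) -> (((χ & ψ) & (ψ | ψ)) -> ((φ | ψ) & χ)) = 2/3 -> 1 = 1
(((((ψ | (φ | χ)) & (χ & φ)) | ((φ & φ) & φ)) & (((~ψ & χ) & (ψ & φ)) & ~(χ | ψ))) & (~(((φ | χ) & χ) | ~ψ) | ((~χ -> χ) & (~~ψ -> ((ψ -> χ) | (χ -> χ)))))) & (~~(ψ | φ) -> (((χ & ψ) & (ψ | ψ)) -> ((φ | ψ) & χ))) = 1/3 & 1 = 1/3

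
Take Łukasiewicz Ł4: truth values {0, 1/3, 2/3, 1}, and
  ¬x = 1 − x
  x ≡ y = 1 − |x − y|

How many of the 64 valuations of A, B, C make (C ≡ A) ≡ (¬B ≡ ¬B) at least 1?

16

value 1: 16 assignments (counts)
value 2/3: 24 assignments
value 1/3: 16 assignments
value 0: 8 assignments
So 16 of the 64 assignments meet the threshold.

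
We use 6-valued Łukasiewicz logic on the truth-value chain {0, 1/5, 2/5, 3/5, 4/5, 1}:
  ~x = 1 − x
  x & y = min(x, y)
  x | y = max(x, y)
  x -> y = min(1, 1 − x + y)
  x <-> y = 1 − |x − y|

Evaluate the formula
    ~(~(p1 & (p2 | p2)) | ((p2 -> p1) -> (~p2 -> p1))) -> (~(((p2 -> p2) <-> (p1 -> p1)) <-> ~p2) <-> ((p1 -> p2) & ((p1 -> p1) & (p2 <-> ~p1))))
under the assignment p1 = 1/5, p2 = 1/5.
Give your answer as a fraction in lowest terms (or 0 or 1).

1

p2 | p2 = 1/5 | 1/5 = 1/5
p1 & (p2 | p2) = 1/5 & 1/5 = 1/5
~(p1 & (p2 | p2)) = ~1/5 = 4/5
p2 -> p1 = 1/5 -> 1/5 = 1
~p2 = ~1/5 = 4/5
~p2 -> p1 = 4/5 -> 1/5 = 2/5
(p2 -> p1) -> (~p2 -> p1) = 1 -> 2/5 = 2/5
~(p1 & (p2 | p2)) | ((p2 -> p1) -> (~p2 -> p1)) = 4/5 | 2/5 = 4/5
~(~(p1 & (p2 | p2)) | ((p2 -> p1) -> (~p2 -> p1))) = ~4/5 = 1/5
p2 -> p2 = 1/5 -> 1/5 = 1
p1 -> p1 = 1/5 -> 1/5 = 1
(p2 -> p2) <-> (p1 -> p1) = 1 <-> 1 = 1
~p2 = ~1/5 = 4/5
((p2 -> p2) <-> (p1 -> p1)) <-> ~p2 = 1 <-> 4/5 = 4/5
~(((p2 -> p2) <-> (p1 -> p1)) <-> ~p2) = ~4/5 = 1/5
p1 -> p2 = 1/5 -> 1/5 = 1
p1 -> p1 = 1/5 -> 1/5 = 1
~p1 = ~1/5 = 4/5
p2 <-> ~p1 = 1/5 <-> 4/5 = 2/5
(p1 -> p1) & (p2 <-> ~p1) = 1 & 2/5 = 2/5
(p1 -> p2) & ((p1 -> p1) & (p2 <-> ~p1)) = 1 & 2/5 = 2/5
~(((p2 -> p2) <-> (p1 -> p1)) <-> ~p2) <-> ((p1 -> p2) & ((p1 -> p1) & (p2 <-> ~p1))) = 1/5 <-> 2/5 = 4/5
~(~(p1 & (p2 | p2)) | ((p2 -> p1) -> (~p2 -> p1))) -> (~(((p2 -> p2) <-> (p1 -> p1)) <-> ~p2) <-> ((p1 -> p2) & ((p1 -> p1) & (p2 <-> ~p1)))) = 1/5 -> 4/5 = 1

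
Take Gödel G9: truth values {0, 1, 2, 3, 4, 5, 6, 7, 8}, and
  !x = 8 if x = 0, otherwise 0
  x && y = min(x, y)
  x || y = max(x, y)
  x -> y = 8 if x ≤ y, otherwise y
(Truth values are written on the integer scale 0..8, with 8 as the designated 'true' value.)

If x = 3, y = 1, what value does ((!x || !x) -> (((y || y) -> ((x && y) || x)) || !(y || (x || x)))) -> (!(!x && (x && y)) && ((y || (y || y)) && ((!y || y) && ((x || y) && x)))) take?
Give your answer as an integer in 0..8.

!x = !3 = 0
!x = !3 = 0
!x || !x = 0 || 0 = 0
y || y = 1 || 1 = 1
x && y = 3 && 1 = 1
(x && y) || x = 1 || 3 = 3
(y || y) -> ((x && y) || x) = 1 -> 3 = 8
x || x = 3 || 3 = 3
y || (x || x) = 1 || 3 = 3
!(y || (x || x)) = !3 = 0
((y || y) -> ((x && y) || x)) || !(y || (x || x)) = 8 || 0 = 8
(!x || !x) -> (((y || y) -> ((x && y) || x)) || !(y || (x || x))) = 0 -> 8 = 8
!x = !3 = 0
x && y = 3 && 1 = 1
!x && (x && y) = 0 && 1 = 0
!(!x && (x && y)) = !0 = 8
y || y = 1 || 1 = 1
y || (y || y) = 1 || 1 = 1
!y = !1 = 0
!y || y = 0 || 1 = 1
x || y = 3 || 1 = 3
(x || y) && x = 3 && 3 = 3
(!y || y) && ((x || y) && x) = 1 && 3 = 1
(y || (y || y)) && ((!y || y) && ((x || y) && x)) = 1 && 1 = 1
!(!x && (x && y)) && ((y || (y || y)) && ((!y || y) && ((x || y) && x))) = 8 && 1 = 1
((!x || !x) -> (((y || y) -> ((x && y) || x)) || !(y || (x || x)))) -> (!(!x && (x && y)) && ((y || (y || y)) && ((!y || y) && ((x || y) && x)))) = 8 -> 1 = 1

1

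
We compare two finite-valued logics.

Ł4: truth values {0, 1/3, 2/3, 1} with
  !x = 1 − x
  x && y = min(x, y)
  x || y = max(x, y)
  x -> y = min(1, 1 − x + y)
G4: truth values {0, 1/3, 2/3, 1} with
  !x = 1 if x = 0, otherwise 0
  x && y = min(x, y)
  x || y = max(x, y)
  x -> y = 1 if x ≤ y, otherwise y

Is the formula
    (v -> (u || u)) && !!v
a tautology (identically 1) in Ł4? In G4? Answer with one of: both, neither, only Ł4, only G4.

neither

In Ł4: at u = 0, v = 0 the value is 0 — not a tautology.
In G4: at u = 0, v = 0 the value is 0 — not a tautology.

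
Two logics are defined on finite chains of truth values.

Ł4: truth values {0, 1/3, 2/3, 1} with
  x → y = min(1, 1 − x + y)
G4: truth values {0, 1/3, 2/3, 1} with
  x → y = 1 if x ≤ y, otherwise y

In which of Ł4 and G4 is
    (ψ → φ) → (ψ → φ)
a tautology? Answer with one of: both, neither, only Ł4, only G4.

both

In Ł4: every assignment gives 1 — tautology.
In G4: every assignment gives 1 — tautology.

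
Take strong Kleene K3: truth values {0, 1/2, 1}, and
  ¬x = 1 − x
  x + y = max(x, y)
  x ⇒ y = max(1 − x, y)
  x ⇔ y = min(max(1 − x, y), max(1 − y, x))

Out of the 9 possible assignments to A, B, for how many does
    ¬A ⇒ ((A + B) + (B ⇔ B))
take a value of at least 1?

A = 0, B = 0 ↦ 1  ≥
A = 0, B = 1/2 ↦ 1/2  <
A = 0, B = 1 ↦ 1  ≥
A = 1/2, B = 0 ↦ 1  ≥
A = 1/2, B = 1/2 ↦ 1/2  <
A = 1/2, B = 1 ↦ 1  ≥
A = 1, B = 0 ↦ 1  ≥
A = 1, B = 1/2 ↦ 1  ≥
A = 1, B = 1 ↦ 1  ≥
So 7 of the 9 assignments meet the threshold.

7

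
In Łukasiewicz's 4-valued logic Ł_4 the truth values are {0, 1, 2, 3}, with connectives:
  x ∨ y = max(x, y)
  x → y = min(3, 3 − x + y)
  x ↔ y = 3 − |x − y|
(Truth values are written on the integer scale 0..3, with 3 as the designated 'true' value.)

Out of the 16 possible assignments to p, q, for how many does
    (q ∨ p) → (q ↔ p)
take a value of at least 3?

8

p = 0, q = 0 ↦ 3  ≥
p = 0, q = 1 ↦ 3  ≥
p = 0, q = 2 ↦ 2  <
p = 0, q = 3 ↦ 0  <
p = 1, q = 0 ↦ 3  ≥
p = 1, q = 1 ↦ 3  ≥
p = 1, q = 2 ↦ 3  ≥
p = 1, q = 3 ↦ 1  <
p = 2, q = 0 ↦ 2  <
p = 2, q = 1 ↦ 3  ≥
p = 2, q = 2 ↦ 3  ≥
p = 2, q = 3 ↦ 2  <
p = 3, q = 0 ↦ 0  <
p = 3, q = 1 ↦ 1  <
p = 3, q = 2 ↦ 2  <
p = 3, q = 3 ↦ 3  ≥
So 8 of the 16 assignments meet the threshold.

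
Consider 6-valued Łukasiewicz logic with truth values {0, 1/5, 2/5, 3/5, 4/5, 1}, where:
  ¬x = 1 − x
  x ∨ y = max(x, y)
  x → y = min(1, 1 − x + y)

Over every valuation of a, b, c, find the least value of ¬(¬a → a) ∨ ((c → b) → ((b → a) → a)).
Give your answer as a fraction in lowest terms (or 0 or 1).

Take a = 2/5, b = 0, c = 0:
¬a = ¬2/5 = 3/5
¬a → a = 3/5 → 2/5 = 4/5
¬(¬a → a) = ¬4/5 = 1/5
c → b = 0 → 0 = 1
b → a = 0 → 2/5 = 1
(b → a) → a = 1 → 2/5 = 2/5
(c → b) → ((b → a) → a) = 1 → 2/5 = 2/5
¬(¬a → a) ∨ ((c → b) → ((b → a) → a)) = 1/5 ∨ 2/5 = 2/5
No assignment yields a value below 2/5, so this is the minimum.

2/5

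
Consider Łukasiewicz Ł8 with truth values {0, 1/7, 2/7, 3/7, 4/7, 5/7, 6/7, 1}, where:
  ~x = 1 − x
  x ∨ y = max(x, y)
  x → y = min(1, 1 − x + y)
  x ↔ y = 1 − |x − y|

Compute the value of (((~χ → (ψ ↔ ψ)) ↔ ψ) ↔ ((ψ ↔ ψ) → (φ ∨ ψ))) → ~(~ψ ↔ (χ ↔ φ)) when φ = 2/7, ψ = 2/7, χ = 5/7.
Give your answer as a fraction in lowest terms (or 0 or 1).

~χ = ~5/7 = 2/7
ψ ↔ ψ = 2/7 ↔ 2/7 = 1
~χ → (ψ ↔ ψ) = 2/7 → 1 = 1
(~χ → (ψ ↔ ψ)) ↔ ψ = 1 ↔ 2/7 = 2/7
ψ ↔ ψ = 2/7 ↔ 2/7 = 1
φ ∨ ψ = 2/7 ∨ 2/7 = 2/7
(ψ ↔ ψ) → (φ ∨ ψ) = 1 → 2/7 = 2/7
((~χ → (ψ ↔ ψ)) ↔ ψ) ↔ ((ψ ↔ ψ) → (φ ∨ ψ)) = 2/7 ↔ 2/7 = 1
~ψ = ~2/7 = 5/7
χ ↔ φ = 5/7 ↔ 2/7 = 4/7
~ψ ↔ (χ ↔ φ) = 5/7 ↔ 4/7 = 6/7
~(~ψ ↔ (χ ↔ φ)) = ~6/7 = 1/7
(((~χ → (ψ ↔ ψ)) ↔ ψ) ↔ ((ψ ↔ ψ) → (φ ∨ ψ))) → ~(~ψ ↔ (χ ↔ φ)) = 1 → 1/7 = 1/7

1/7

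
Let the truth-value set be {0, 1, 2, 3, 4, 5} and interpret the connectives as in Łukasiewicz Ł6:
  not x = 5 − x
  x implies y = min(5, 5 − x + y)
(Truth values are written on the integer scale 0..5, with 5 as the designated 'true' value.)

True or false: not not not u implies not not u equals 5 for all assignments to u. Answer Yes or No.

No

Counterexample: take u = 0.
not u = not 0 = 5
not not u = not 5 = 0
not not not u = not 0 = 5
not u = not 0 = 5
not not u = not 5 = 0
not not not u implies not not u = 5 implies 0 = 0
This gives 0 ≠ 5.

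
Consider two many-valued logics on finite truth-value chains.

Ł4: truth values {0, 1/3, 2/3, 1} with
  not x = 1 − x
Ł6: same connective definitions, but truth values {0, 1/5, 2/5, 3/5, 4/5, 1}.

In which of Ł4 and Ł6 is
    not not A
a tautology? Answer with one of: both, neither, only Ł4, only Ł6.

In Ł4: at A = 0 the value is 0 — not a tautology.
In Ł6: at A = 0 the value is 0 — not a tautology.

neither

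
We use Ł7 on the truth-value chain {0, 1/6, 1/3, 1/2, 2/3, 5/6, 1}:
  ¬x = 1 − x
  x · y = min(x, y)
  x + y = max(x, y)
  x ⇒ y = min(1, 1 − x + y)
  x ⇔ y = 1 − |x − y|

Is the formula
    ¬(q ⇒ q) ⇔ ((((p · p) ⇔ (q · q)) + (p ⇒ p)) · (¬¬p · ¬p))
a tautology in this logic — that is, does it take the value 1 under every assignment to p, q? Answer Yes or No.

No

Counterexample: take p = 1/6, q = 0.
q ⇒ q = 0 ⇒ 0 = 1
¬(q ⇒ q) = ¬1 = 0
p · p = 1/6 · 1/6 = 1/6
q · q = 0 · 0 = 0
(p · p) ⇔ (q · q) = 1/6 ⇔ 0 = 5/6
p ⇒ p = 1/6 ⇒ 1/6 = 1
((p · p) ⇔ (q · q)) + (p ⇒ p) = 5/6 + 1 = 1
¬p = ¬1/6 = 5/6
¬¬p = ¬5/6 = 1/6
¬p = ¬1/6 = 5/6
¬¬p · ¬p = 1/6 · 5/6 = 1/6
(((p · p) ⇔ (q · q)) + (p ⇒ p)) · (¬¬p · ¬p) = 1 · 1/6 = 1/6
¬(q ⇒ q) ⇔ ((((p · p) ⇔ (q · q)) + (p ⇒ p)) · (¬¬p · ¬p)) = 0 ⇔ 1/6 = 5/6
This gives 5/6 ≠ 1.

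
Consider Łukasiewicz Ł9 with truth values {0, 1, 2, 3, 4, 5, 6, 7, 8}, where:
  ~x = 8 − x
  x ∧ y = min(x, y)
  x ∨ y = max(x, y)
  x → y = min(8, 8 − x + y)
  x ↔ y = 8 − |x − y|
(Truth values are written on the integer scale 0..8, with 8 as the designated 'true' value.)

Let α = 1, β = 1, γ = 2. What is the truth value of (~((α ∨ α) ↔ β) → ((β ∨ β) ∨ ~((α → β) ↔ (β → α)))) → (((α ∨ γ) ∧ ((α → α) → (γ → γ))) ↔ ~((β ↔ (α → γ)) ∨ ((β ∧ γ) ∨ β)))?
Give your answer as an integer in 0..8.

3

α ∨ α = 1 ∨ 1 = 1
(α ∨ α) ↔ β = 1 ↔ 1 = 8
~((α ∨ α) ↔ β) = ~8 = 0
β ∨ β = 1 ∨ 1 = 1
α → β = 1 → 1 = 8
β → α = 1 → 1 = 8
(α → β) ↔ (β → α) = 8 ↔ 8 = 8
~((α → β) ↔ (β → α)) = ~8 = 0
(β ∨ β) ∨ ~((α → β) ↔ (β → α)) = 1 ∨ 0 = 1
~((α ∨ α) ↔ β) → ((β ∨ β) ∨ ~((α → β) ↔ (β → α))) = 0 → 1 = 8
α ∨ γ = 1 ∨ 2 = 2
α → α = 1 → 1 = 8
γ → γ = 2 → 2 = 8
(α → α) → (γ → γ) = 8 → 8 = 8
(α ∨ γ) ∧ ((α → α) → (γ → γ)) = 2 ∧ 8 = 2
α → γ = 1 → 2 = 8
β ↔ (α → γ) = 1 ↔ 8 = 1
β ∧ γ = 1 ∧ 2 = 1
(β ∧ γ) ∨ β = 1 ∨ 1 = 1
(β ↔ (α → γ)) ∨ ((β ∧ γ) ∨ β) = 1 ∨ 1 = 1
~((β ↔ (α → γ)) ∨ ((β ∧ γ) ∨ β)) = ~1 = 7
((α ∨ γ) ∧ ((α → α) → (γ → γ))) ↔ ~((β ↔ (α → γ)) ∨ ((β ∧ γ) ∨ β)) = 2 ↔ 7 = 3
(~((α ∨ α) ↔ β) → ((β ∨ β) ∨ ~((α → β) ↔ (β → α)))) → (((α ∨ γ) ∧ ((α → α) → (γ → γ))) ↔ ~((β ↔ (α → γ)) ∨ ((β ∧ γ) ∨ β))) = 8 → 3 = 3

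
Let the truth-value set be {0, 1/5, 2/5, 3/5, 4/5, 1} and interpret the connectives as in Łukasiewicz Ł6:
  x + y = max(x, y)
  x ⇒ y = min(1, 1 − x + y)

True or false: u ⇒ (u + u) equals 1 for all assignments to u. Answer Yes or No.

u = 0 ↦ 1
u = 1/5 ↦ 1
u = 2/5 ↦ 1
u = 3/5 ↦ 1
u = 4/5 ↦ 1
u = 1 ↦ 1
Every assignment gives a value ≥ 1.

Yes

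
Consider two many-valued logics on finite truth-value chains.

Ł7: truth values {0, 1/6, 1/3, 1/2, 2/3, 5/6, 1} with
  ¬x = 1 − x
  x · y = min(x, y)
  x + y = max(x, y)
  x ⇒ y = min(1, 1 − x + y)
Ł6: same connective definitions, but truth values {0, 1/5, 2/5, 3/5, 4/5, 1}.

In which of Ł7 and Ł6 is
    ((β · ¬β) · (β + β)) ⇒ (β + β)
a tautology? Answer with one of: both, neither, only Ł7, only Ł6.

both

In Ł7: every assignment gives 1 — tautology.
In Ł6: every assignment gives 1 — tautology.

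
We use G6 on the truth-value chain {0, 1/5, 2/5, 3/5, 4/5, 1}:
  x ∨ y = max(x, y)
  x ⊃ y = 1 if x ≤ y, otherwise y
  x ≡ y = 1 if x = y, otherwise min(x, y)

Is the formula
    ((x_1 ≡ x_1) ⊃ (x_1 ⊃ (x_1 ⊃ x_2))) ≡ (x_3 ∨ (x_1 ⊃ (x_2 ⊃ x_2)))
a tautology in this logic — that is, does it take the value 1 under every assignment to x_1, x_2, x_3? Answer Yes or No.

No

Counterexample: take x_1 = 1/5, x_2 = 0, x_3 = 0.
x_1 ≡ x_1 = 1/5 ≡ 1/5 = 1
x_1 ⊃ x_2 = 1/5 ⊃ 0 = 0
x_1 ⊃ (x_1 ⊃ x_2) = 1/5 ⊃ 0 = 0
(x_1 ≡ x_1) ⊃ (x_1 ⊃ (x_1 ⊃ x_2)) = 1 ⊃ 0 = 0
x_2 ⊃ x_2 = 0 ⊃ 0 = 1
x_1 ⊃ (x_2 ⊃ x_2) = 1/5 ⊃ 1 = 1
x_3 ∨ (x_1 ⊃ (x_2 ⊃ x_2)) = 0 ∨ 1 = 1
((x_1 ≡ x_1) ⊃ (x_1 ⊃ (x_1 ⊃ x_2))) ≡ (x_3 ∨ (x_1 ⊃ (x_2 ⊃ x_2))) = 0 ≡ 1 = 0
This gives 0 ≠ 1.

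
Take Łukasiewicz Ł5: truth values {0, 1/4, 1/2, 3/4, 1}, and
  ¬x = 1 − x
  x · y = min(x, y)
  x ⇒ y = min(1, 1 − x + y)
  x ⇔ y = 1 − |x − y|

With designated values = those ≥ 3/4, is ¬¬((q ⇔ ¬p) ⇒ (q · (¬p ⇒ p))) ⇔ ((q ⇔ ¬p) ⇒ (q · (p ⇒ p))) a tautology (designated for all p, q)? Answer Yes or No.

No

Counterexample: take p = 0, q = 1/2.
¬p = ¬0 = 1
q ⇔ ¬p = 1/2 ⇔ 1 = 1/2
¬p = ¬0 = 1
¬p ⇒ p = 1 ⇒ 0 = 0
q · (¬p ⇒ p) = 1/2 · 0 = 0
(q ⇔ ¬p) ⇒ (q · (¬p ⇒ p)) = 1/2 ⇒ 0 = 1/2
¬((q ⇔ ¬p) ⇒ (q · (¬p ⇒ p))) = ¬1/2 = 1/2
¬¬((q ⇔ ¬p) ⇒ (q · (¬p ⇒ p))) = ¬1/2 = 1/2
¬p = ¬0 = 1
q ⇔ ¬p = 1/2 ⇔ 1 = 1/2
p ⇒ p = 0 ⇒ 0 = 1
q · (p ⇒ p) = 1/2 · 1 = 1/2
(q ⇔ ¬p) ⇒ (q · (p ⇒ p)) = 1/2 ⇒ 1/2 = 1
¬¬((q ⇔ ¬p) ⇒ (q · (¬p ⇒ p))) ⇔ ((q ⇔ ¬p) ⇒ (q · (p ⇒ p))) = 1/2 ⇔ 1 = 1/2
This gives 1/2, which is below 3/4.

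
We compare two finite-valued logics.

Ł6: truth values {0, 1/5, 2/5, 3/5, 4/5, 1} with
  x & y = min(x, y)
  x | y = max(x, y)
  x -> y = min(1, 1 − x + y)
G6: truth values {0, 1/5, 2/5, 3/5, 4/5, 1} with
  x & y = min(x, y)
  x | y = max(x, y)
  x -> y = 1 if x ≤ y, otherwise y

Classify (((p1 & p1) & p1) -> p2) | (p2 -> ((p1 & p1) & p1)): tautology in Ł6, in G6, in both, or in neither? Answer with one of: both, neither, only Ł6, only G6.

In Ł6: every assignment gives 1 — tautology.
In G6: every assignment gives 1 — tautology.

both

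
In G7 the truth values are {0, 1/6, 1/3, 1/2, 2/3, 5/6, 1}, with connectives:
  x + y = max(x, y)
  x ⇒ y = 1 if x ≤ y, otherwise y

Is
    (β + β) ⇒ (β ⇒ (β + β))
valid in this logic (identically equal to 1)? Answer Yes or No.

Yes

β = 0 ↦ 1
β = 1/6 ↦ 1
β = 1/3 ↦ 1
β = 1/2 ↦ 1
β = 2/3 ↦ 1
β = 5/6 ↦ 1
β = 1 ↦ 1
Every assignment gives a value ≥ 1.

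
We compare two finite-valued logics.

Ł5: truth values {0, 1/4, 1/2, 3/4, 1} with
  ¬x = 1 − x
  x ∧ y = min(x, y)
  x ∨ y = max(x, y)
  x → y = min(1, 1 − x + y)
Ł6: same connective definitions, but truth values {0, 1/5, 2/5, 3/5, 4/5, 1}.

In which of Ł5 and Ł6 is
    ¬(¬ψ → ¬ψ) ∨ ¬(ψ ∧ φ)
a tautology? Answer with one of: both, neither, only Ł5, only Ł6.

neither

In Ł5: at φ = 1/4, ψ = 1/4 the value is 3/4 — not a tautology.
In Ł6: at φ = 1/5, ψ = 1/5 the value is 4/5 — not a tautology.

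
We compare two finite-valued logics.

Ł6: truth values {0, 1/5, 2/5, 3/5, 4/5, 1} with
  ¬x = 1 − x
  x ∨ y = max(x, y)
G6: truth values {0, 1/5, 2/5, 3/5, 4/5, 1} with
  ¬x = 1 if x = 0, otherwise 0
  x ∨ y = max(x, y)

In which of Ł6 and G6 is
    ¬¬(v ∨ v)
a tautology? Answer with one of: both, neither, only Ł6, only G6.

neither

In Ł6: at v = 0 the value is 0 — not a tautology.
In G6: at v = 0 the value is 0 — not a tautology.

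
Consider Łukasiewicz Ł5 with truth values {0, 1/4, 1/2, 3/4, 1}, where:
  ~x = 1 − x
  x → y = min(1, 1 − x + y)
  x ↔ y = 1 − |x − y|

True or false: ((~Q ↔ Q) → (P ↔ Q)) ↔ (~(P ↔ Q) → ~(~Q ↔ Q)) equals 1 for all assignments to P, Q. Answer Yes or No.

Yes

At P = 0, Q = 3/4, for instance:
~Q = ~3/4 = 1/4
~Q ↔ Q = 1/4 ↔ 3/4 = 1/2
P ↔ Q = 0 ↔ 3/4 = 1/4
(~Q ↔ Q) → (P ↔ Q) = 1/2 → 1/4 = 3/4
~(P ↔ Q) = ~1/4 = 3/4
~(~Q ↔ Q) = ~1/2 = 1/2
~(P ↔ Q) → ~(~Q ↔ Q) = 3/4 → 1/2 = 3/4
((~Q ↔ Q) → (P ↔ Q)) ↔ (~(P ↔ Q) → ~(~Q ↔ Q)) = 3/4 ↔ 3/4 = 1
and checking the remaining 24 assignments likewise gives ≥ 1 in every case.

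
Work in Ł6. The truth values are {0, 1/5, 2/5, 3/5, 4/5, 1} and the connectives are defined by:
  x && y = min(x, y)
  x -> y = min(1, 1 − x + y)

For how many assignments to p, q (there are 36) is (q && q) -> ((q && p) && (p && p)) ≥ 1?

value 1: 21 assignments (counts)
value 4/5: 5 assignments
value 3/5: 4 assignments
value 2/5: 3 assignments
value 1/5: 2 assignments
value 0: 1 assignment
So 21 of the 36 assignments meet the threshold.

21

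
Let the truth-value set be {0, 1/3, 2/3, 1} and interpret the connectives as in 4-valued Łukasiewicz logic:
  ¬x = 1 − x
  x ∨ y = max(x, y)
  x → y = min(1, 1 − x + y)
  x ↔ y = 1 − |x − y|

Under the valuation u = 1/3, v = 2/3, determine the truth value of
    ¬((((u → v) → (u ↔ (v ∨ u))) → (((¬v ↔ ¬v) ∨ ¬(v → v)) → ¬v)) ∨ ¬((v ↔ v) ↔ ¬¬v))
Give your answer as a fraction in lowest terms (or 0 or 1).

1/3

u → v = 1/3 → 2/3 = 1
v ∨ u = 2/3 ∨ 1/3 = 2/3
u ↔ (v ∨ u) = 1/3 ↔ 2/3 = 2/3
(u → v) → (u ↔ (v ∨ u)) = 1 → 2/3 = 2/3
¬v = ¬2/3 = 1/3
¬v = ¬2/3 = 1/3
¬v ↔ ¬v = 1/3 ↔ 1/3 = 1
v → v = 2/3 → 2/3 = 1
¬(v → v) = ¬1 = 0
(¬v ↔ ¬v) ∨ ¬(v → v) = 1 ∨ 0 = 1
¬v = ¬2/3 = 1/3
((¬v ↔ ¬v) ∨ ¬(v → v)) → ¬v = 1 → 1/3 = 1/3
((u → v) → (u ↔ (v ∨ u))) → (((¬v ↔ ¬v) ∨ ¬(v → v)) → ¬v) = 2/3 → 1/3 = 2/3
v ↔ v = 2/3 ↔ 2/3 = 1
¬v = ¬2/3 = 1/3
¬¬v = ¬1/3 = 2/3
(v ↔ v) ↔ ¬¬v = 1 ↔ 2/3 = 2/3
¬((v ↔ v) ↔ ¬¬v) = ¬2/3 = 1/3
(((u → v) → (u ↔ (v ∨ u))) → (((¬v ↔ ¬v) ∨ ¬(v → v)) → ¬v)) ∨ ¬((v ↔ v) ↔ ¬¬v) = 2/3 ∨ 1/3 = 2/3
¬((((u → v) → (u ↔ (v ∨ u))) → (((¬v ↔ ¬v) ∨ ¬(v → v)) → ¬v)) ∨ ¬((v ↔ v) ↔ ¬¬v)) = ¬2/3 = 1/3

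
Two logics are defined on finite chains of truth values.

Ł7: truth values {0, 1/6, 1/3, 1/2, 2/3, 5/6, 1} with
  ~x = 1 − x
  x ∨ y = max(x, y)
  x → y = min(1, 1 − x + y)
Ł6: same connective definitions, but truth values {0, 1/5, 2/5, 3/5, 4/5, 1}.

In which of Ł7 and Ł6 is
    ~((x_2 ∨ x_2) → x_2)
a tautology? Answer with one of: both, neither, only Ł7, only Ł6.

In Ł7: at x_2 = 0 the value is 0 — not a tautology.
In Ł6: at x_2 = 0 the value is 0 — not a tautology.

neither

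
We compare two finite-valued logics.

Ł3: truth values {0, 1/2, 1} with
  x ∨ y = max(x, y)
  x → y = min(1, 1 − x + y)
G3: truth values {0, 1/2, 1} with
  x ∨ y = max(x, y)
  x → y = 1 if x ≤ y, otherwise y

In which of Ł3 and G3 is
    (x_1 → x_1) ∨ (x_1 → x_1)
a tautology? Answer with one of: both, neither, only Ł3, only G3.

In Ł3: every assignment gives 1 — tautology.
In G3: every assignment gives 1 — tautology.

both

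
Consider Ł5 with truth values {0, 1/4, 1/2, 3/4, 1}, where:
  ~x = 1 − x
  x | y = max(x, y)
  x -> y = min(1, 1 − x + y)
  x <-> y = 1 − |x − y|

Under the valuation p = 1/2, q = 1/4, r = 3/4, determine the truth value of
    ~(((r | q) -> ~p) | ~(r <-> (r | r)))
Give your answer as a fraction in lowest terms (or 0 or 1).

r | q = 3/4 | 1/4 = 3/4
~p = ~1/2 = 1/2
(r | q) -> ~p = 3/4 -> 1/2 = 3/4
r | r = 3/4 | 3/4 = 3/4
r <-> (r | r) = 3/4 <-> 3/4 = 1
~(r <-> (r | r)) = ~1 = 0
((r | q) -> ~p) | ~(r <-> (r | r)) = 3/4 | 0 = 3/4
~(((r | q) -> ~p) | ~(r <-> (r | r))) = ~3/4 = 1/4

1/4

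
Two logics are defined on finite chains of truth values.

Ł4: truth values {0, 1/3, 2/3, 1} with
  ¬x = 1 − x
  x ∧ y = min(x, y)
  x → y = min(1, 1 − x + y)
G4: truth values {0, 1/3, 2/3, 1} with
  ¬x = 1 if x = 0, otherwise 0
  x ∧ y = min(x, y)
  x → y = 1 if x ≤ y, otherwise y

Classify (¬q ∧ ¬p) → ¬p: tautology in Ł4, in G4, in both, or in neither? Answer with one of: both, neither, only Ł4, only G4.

both

In Ł4: every assignment gives 1 — tautology.
In G4: every assignment gives 1 — tautology.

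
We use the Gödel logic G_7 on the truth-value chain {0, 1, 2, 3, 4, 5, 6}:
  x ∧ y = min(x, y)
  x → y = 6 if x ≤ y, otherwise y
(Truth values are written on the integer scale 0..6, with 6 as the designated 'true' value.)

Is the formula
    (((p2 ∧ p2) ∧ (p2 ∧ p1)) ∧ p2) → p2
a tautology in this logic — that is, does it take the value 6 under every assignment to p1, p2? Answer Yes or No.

At p1 = 5, p2 = 2, for instance:
p2 ∧ p2 = 2 ∧ 2 = 2
p2 ∧ p1 = 2 ∧ 5 = 2
(p2 ∧ p2) ∧ (p2 ∧ p1) = 2 ∧ 2 = 2
((p2 ∧ p2) ∧ (p2 ∧ p1)) ∧ p2 = 2 ∧ 2 = 2
(((p2 ∧ p2) ∧ (p2 ∧ p1)) ∧ p2) → p2 = 2 → 2 = 6
and checking the remaining 48 assignments likewise gives ≥ 6 in every case.

Yes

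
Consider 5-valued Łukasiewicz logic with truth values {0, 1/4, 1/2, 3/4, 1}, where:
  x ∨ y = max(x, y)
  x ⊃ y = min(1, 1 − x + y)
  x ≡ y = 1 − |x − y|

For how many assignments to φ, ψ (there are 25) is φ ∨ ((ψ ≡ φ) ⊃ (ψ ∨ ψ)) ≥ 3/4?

18

value 1: 13 assignments (counts)
value 3/4: 5 assignments (counts)
value 1/2: 4 assignments
value 1/4: 2 assignments
value 0: 1 assignment
So 18 of the 25 assignments meet the threshold.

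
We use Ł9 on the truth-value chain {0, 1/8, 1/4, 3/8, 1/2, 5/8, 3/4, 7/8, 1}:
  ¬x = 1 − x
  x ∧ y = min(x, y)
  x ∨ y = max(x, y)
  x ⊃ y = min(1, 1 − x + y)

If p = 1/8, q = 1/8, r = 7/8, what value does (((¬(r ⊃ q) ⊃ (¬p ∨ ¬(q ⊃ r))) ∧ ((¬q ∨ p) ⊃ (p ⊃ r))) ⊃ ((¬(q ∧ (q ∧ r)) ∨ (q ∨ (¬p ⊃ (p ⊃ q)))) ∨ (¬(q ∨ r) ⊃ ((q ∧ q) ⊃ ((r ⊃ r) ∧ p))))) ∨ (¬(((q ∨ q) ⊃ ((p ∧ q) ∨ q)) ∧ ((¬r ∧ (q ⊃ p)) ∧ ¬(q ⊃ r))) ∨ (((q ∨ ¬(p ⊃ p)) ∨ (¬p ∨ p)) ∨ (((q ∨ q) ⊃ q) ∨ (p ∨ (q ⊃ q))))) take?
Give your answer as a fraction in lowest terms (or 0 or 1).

1

r ⊃ q = 7/8 ⊃ 1/8 = 1/4
¬(r ⊃ q) = ¬1/4 = 3/4
¬p = ¬1/8 = 7/8
q ⊃ r = 1/8 ⊃ 7/8 = 1
¬(q ⊃ r) = ¬1 = 0
¬p ∨ ¬(q ⊃ r) = 7/8 ∨ 0 = 7/8
¬(r ⊃ q) ⊃ (¬p ∨ ¬(q ⊃ r)) = 3/4 ⊃ 7/8 = 1
¬q = ¬1/8 = 7/8
¬q ∨ p = 7/8 ∨ 1/8 = 7/8
p ⊃ r = 1/8 ⊃ 7/8 = 1
(¬q ∨ p) ⊃ (p ⊃ r) = 7/8 ⊃ 1 = 1
(¬(r ⊃ q) ⊃ (¬p ∨ ¬(q ⊃ r))) ∧ ((¬q ∨ p) ⊃ (p ⊃ r)) = 1 ∧ 1 = 1
q ∧ r = 1/8 ∧ 7/8 = 1/8
q ∧ (q ∧ r) = 1/8 ∧ 1/8 = 1/8
¬(q ∧ (q ∧ r)) = ¬1/8 = 7/8
¬p = ¬1/8 = 7/8
p ⊃ q = 1/8 ⊃ 1/8 = 1
¬p ⊃ (p ⊃ q) = 7/8 ⊃ 1 = 1
q ∨ (¬p ⊃ (p ⊃ q)) = 1/8 ∨ 1 = 1
¬(q ∧ (q ∧ r)) ∨ (q ∨ (¬p ⊃ (p ⊃ q))) = 7/8 ∨ 1 = 1
q ∨ r = 1/8 ∨ 7/8 = 7/8
¬(q ∨ r) = ¬7/8 = 1/8
q ∧ q = 1/8 ∧ 1/8 = 1/8
r ⊃ r = 7/8 ⊃ 7/8 = 1
(r ⊃ r) ∧ p = 1 ∧ 1/8 = 1/8
(q ∧ q) ⊃ ((r ⊃ r) ∧ p) = 1/8 ⊃ 1/8 = 1
¬(q ∨ r) ⊃ ((q ∧ q) ⊃ ((r ⊃ r) ∧ p)) = 1/8 ⊃ 1 = 1
(¬(q ∧ (q ∧ r)) ∨ (q ∨ (¬p ⊃ (p ⊃ q)))) ∨ (¬(q ∨ r) ⊃ ((q ∧ q) ⊃ ((r ⊃ r) ∧ p))) = 1 ∨ 1 = 1
((¬(r ⊃ q) ⊃ (¬p ∨ ¬(q ⊃ r))) ∧ ((¬q ∨ p) ⊃ (p ⊃ r))) ⊃ ((¬(q ∧ (q ∧ r)) ∨ (q ∨ (¬p ⊃ (p ⊃ q)))) ∨ (¬(q ∨ r) ⊃ ((q ∧ q) ⊃ ((r ⊃ r) ∧ p)))) = 1 ⊃ 1 = 1
q ∨ q = 1/8 ∨ 1/8 = 1/8
p ∧ q = 1/8 ∧ 1/8 = 1/8
(p ∧ q) ∨ q = 1/8 ∨ 1/8 = 1/8
(q ∨ q) ⊃ ((p ∧ q) ∨ q) = 1/8 ⊃ 1/8 = 1
¬r = ¬7/8 = 1/8
q ⊃ p = 1/8 ⊃ 1/8 = 1
¬r ∧ (q ⊃ p) = 1/8 ∧ 1 = 1/8
q ⊃ r = 1/8 ⊃ 7/8 = 1
¬(q ⊃ r) = ¬1 = 0
(¬r ∧ (q ⊃ p)) ∧ ¬(q ⊃ r) = 1/8 ∧ 0 = 0
((q ∨ q) ⊃ ((p ∧ q) ∨ q)) ∧ ((¬r ∧ (q ⊃ p)) ∧ ¬(q ⊃ r)) = 1 ∧ 0 = 0
¬(((q ∨ q) ⊃ ((p ∧ q) ∨ q)) ∧ ((¬r ∧ (q ⊃ p)) ∧ ¬(q ⊃ r))) = ¬0 = 1
p ⊃ p = 1/8 ⊃ 1/8 = 1
¬(p ⊃ p) = ¬1 = 0
q ∨ ¬(p ⊃ p) = 1/8 ∨ 0 = 1/8
¬p = ¬1/8 = 7/8
¬p ∨ p = 7/8 ∨ 1/8 = 7/8
(q ∨ ¬(p ⊃ p)) ∨ (¬p ∨ p) = 1/8 ∨ 7/8 = 7/8
q ∨ q = 1/8 ∨ 1/8 = 1/8
(q ∨ q) ⊃ q = 1/8 ⊃ 1/8 = 1
q ⊃ q = 1/8 ⊃ 1/8 = 1
p ∨ (q ⊃ q) = 1/8 ∨ 1 = 1
((q ∨ q) ⊃ q) ∨ (p ∨ (q ⊃ q)) = 1 ∨ 1 = 1
((q ∨ ¬(p ⊃ p)) ∨ (¬p ∨ p)) ∨ (((q ∨ q) ⊃ q) ∨ (p ∨ (q ⊃ q))) = 7/8 ∨ 1 = 1
¬(((q ∨ q) ⊃ ((p ∧ q) ∨ q)) ∧ ((¬r ∧ (q ⊃ p)) ∧ ¬(q ⊃ r))) ∨ (((q ∨ ¬(p ⊃ p)) ∨ (¬p ∨ p)) ∨ (((q ∨ q) ⊃ q) ∨ (p ∨ (q ⊃ q)))) = 1 ∨ 1 = 1
(((¬(r ⊃ q) ⊃ (¬p ∨ ¬(q ⊃ r))) ∧ ((¬q ∨ p) ⊃ (p ⊃ r))) ⊃ ((¬(q ∧ (q ∧ r)) ∨ (q ∨ (¬p ⊃ (p ⊃ q)))) ∨ (¬(q ∨ r) ⊃ ((q ∧ q) ⊃ ((r ⊃ r) ∧ p))))) ∨ (¬(((q ∨ q) ⊃ ((p ∧ q) ∨ q)) ∧ ((¬r ∧ (q ⊃ p)) ∧ ¬(q ⊃ r))) ∨ (((q ∨ ¬(p ⊃ p)) ∨ (¬p ∨ p)) ∨ (((q ∨ q) ⊃ q) ∨ (p ∨ (q ⊃ q))))) = 1 ∨ 1 = 1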